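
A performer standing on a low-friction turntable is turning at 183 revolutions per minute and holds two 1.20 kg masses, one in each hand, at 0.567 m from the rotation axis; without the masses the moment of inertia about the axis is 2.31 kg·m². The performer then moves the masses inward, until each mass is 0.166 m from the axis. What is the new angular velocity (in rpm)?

ω₂ ≈ 237 rpm

With no external torque about the axis, L is conserved: I₁ω₁ = I₂ω₂.
I₁ = 2.31 + 2(1.20)(0.567)² = 3.082 kg·m²; I₂ = 2.31 + 2(1.20)(0.166)² = 2.376 kg·m².
ω₂ = I₁ω₁ / I₂ = (3.082)(183 rpm) / (2.376) = 237.3 rpm.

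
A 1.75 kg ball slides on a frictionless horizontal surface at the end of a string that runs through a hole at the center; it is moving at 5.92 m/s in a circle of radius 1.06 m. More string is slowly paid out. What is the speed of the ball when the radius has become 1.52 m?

v₂ ≈ 4.13 m/s

The only horizontal force on the mass is along the cord (radial), so it exerts no torque about the hole and angular momentum m v r is conserved.
v₂ = v₁ r₁ / r₂ = (5.92)(1.06) / (1.52) = 4.128 m/s.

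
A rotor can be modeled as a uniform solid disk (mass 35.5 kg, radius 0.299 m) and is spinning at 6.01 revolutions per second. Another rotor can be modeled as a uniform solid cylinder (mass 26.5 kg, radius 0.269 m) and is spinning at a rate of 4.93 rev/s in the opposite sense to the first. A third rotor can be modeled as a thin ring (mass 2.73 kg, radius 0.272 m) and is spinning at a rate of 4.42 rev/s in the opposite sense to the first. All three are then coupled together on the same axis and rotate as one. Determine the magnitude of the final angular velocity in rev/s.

No external torque acts about the common axis, so total angular momentum is conserved.
Moments of inertia: I_A = ½(35.5)(0.299)² = 1.587 kg·m²; I_B = ½(26.5)(0.269)² = 0.9588 kg·m²; I_C = (2.73)(0.272)² = 0.2020 kg·m².
Taking A's sense as positive: L = (1.587)(6.01) − (0.9588)(4.93) − (0.2020)(4.42) = 3.918 kg·m²·rev/s.
Combined I = 1.587 + 0.9588 + 0.2020 = 2.748 kg·m².
ω_f = L / I = 3.918 / 2.748 = 1.426 rev/s.

|ω_f| ≈ 1.43 rev/s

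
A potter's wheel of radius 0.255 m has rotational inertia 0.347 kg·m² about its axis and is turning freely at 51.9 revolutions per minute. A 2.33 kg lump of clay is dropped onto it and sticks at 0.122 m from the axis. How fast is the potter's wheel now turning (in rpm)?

No external torque acts about the axis; L_before = L_after.
Added inertia Σmr² = (2.33)(0.122)² = 0.03468 kg·m²; I_f = 0.3470 + 0.03468 = 0.3817 kg·m².
ω_f = I_p ω_i / I_f = (0.3470)(51.9) / 0.3817 = 47.18 rpm.

ω_f ≈ 47.2 rpm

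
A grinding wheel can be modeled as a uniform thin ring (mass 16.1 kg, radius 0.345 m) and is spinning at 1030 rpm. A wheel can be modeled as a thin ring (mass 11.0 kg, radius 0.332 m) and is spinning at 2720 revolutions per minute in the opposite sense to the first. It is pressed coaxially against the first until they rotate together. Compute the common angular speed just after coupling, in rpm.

The coupling torques are internal; angular momentum about the shared axis is conserved.
Moments of inertia: I_A = (16.1)(0.345)² = 1.916 kg·m²; I_B = (11.0)(0.332)² = 1.212 kg·m².
Taking A's sense as positive: L = (1.916)(1030) − (1.212)(2720) = -1324 kg·m²·rpm.
Combined I = 1.916 + 1.212 = 3.129 kg·m².
ω_f = L / I = -1324 / 3.129 = -423.2 rpm.

|ω_f| ≈ 423 rpm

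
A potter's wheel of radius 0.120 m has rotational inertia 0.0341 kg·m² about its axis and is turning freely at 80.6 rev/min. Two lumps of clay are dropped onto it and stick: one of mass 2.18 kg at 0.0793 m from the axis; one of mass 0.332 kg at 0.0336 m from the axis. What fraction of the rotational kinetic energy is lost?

The added mass arrives with no angular momentum about the axis, and any external torque about the axis is negligible, so the system's angular momentum is conserved.
Added inertia Σmr² = (2.18)(0.0793)² + (0.332)(0.0336)² = 0.01408 kg·m²; I_f = 0.03410 + 0.01408 = 0.04818 kg·m².
ω_f = I_p ω_i / I_f = (0.03410)(80.6) / 0.04818 = 57.04 rpm.
KE_i = ½(0.03410)(8.440 rad/s)² = 1.215 J; KE_f = ½(0.04818)(5.973)² = 0.8596 J.
Fraction lost = 0.2923.

fraction ≈ 0.292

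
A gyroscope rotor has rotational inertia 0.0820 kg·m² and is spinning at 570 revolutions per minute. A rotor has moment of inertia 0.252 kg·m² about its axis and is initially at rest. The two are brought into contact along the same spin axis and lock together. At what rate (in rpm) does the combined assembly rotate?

|ω_f| ≈ 140 rpm

No external torque acts about the common axis, so total angular momentum is conserved.
Taking A's sense as positive: L = (0.08200)(570) = 46.74 kg·m²·rpm.
Combined I = 0.08200 + 0.2520 = 0.3340 kg·m².
ω_f = L / I = 46.74 / 0.3340 = 139.9 rpm.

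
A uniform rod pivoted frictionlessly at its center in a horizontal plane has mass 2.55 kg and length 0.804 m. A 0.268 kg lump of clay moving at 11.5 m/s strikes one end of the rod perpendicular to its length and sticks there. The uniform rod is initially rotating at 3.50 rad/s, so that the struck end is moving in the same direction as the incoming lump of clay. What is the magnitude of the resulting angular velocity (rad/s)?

About the pivot the impulsive forces during the collision are internal, so angular momentum about that axis is conserved.
I_p = (1/12)(2.55)(0.804)² = 0.1374 kg·m². Taking the sense of the lump of clay's angular momentum as positive, L_{lump} = m v R = (0.268)(11.5)(0.804/2) = 1.239 kg·m²/s.
L_i = +I_p ω_p + m v R = +(0.1374)(3.50) + 1.239 = 1.720 kg·m²/s.
After sticking, I_f = I_p + m R² = 0.1374 + (0.268)(0.804/2)² = 0.1807 kg·m².
ω_f = L_i / I_f = 1.720 / 0.1807 = 9.518 rad/s.

|ω_f| ≈ 9.52 rad/s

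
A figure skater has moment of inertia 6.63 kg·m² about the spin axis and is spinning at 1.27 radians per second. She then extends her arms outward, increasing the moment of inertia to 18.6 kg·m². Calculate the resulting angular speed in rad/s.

Angular momentum about the spin axis is conserved since the torque about it is zero.
ω₂ = I₁ω₁ / I₂ = (6.630)(1.27 rad/s) / (18.60) = 0.4527 rad/s.

ω₂ ≈ 0.453 rad/s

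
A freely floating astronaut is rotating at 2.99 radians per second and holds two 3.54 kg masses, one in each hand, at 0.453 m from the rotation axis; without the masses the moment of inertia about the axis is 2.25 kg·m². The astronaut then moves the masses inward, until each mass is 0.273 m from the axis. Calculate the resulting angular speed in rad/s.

ω₂ ≈ 3.99 rad/s

Angular momentum about the spin axis is conserved since the torque about it is zero.
I₁ = 2.25 + 2(3.54)(0.453)² = 3.703 kg·m²; I₂ = 2.25 + 2(3.54)(0.273)² = 2.778 kg·m².
ω₂ = I₁ω₁ / I₂ = (3.703)(2.99 rad/s) / (2.778) = 3.986 rad/s.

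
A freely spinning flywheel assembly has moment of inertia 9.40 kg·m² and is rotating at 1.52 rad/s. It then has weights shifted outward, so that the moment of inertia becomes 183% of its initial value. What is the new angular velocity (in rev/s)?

ω₂ ≈ 0.132 rev/s

No external torque acts about the spin axis, so angular momentum is conserved.
I₂ = 1.83 × 9.40 = 17.20 kg·m².
ω₂ = I₁ω₁ / I₂ = (9.400)(1.52 rad/s) / (17.20) = 0.8306 rad/s = 0.1322 rev/s.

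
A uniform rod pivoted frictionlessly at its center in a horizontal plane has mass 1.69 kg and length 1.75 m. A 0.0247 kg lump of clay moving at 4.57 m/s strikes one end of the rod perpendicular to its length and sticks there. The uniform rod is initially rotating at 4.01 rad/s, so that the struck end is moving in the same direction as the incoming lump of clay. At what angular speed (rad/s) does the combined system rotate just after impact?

About the pivot the impulsive forces during the collision are internal, so angular momentum about that axis is conserved.
I_p = (1/12)(1.69)(1.75)² = 0.4313 kg·m². Taking the sense of the lump of clay's angular momentum as positive, L_{lump} = m v R = (0.0247)(4.57)(1.75/2) = 0.09877 kg·m²/s.
L_i = +I_p ω_p + m v R = +(0.4313)(4.01) + 0.09877 = 1.828 kg·m²/s.
After sticking, I_f = I_p + m R² = 0.4313 + (0.0247)(1.75/2)² = 0.4502 kg·m².
ω_f = L_i / I_f = 1.828 / 0.4502 = 4.061 rad/s.

|ω_f| ≈ 4.06 rad/s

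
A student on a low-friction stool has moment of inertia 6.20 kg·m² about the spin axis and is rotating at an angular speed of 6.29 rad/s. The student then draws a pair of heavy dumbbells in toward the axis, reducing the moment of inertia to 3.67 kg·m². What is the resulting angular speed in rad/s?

ω₂ ≈ 10.6 rad/s

No external torque acts about the spin axis, so angular momentum is conserved.
ω₂ = I₁ω₁ / I₂ = (6.200)(6.29 rad/s) / (3.670) = 10.63 rad/s.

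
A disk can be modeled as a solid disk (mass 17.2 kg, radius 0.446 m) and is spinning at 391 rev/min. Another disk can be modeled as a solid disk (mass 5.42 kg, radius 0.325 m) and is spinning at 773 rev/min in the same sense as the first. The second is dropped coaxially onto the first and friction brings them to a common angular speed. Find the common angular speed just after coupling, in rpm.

The coupling torques are internal; angular momentum about the shared axis is conserved.
Moments of inertia: I_A = ½(17.2)(0.446)² = 1.711 kg·m²; I_B = ½(5.42)(0.325)² = 0.2862 kg·m².
Taking A's sense as positive: L = (1.711)(391) + (0.2862)(773) = 890.1 kg·m²·rpm.
Combined I = 1.711 + 0.2862 = 1.997 kg·m².
ω_f = L / I = 890.1 / 1.997 = 445.8 rpm.

|ω_f| ≈ 446 rpm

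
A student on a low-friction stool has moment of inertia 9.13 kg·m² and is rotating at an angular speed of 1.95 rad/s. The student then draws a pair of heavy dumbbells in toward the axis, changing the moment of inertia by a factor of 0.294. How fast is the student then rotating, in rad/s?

ω₂ ≈ 6.63 rad/s

Angular momentum about the spin axis is conserved since the torque about it is zero.
I₂ = 0.294 × 9.13 = 2.684 kg·m².
ω₂ = I₁ω₁ / I₂ = (9.130)(1.95 rad/s) / (2.684) = 6.633 rad/s.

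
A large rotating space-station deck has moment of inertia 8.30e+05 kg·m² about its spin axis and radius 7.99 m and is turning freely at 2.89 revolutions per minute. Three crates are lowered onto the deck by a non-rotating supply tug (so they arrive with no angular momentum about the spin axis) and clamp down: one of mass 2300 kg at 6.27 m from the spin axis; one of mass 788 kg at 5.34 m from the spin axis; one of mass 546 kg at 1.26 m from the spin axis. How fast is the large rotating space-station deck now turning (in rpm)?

ω_f ≈ 2.54 rpm

No external torque acts about the spin axis; L_before = L_after.
Added inertia Σmr² = (2300)(6.27)² + (788)(5.34)² + (546)(1.26)² = 1.138e+05 kg·m²; I_f = 8.300e+05 + 1.138e+05 = 9.438e+05 kg·m².
ω_f = I_p ω_i / I_f = (8.300e+05)(2.89) / 9.438e+05 = 2.542 rpm.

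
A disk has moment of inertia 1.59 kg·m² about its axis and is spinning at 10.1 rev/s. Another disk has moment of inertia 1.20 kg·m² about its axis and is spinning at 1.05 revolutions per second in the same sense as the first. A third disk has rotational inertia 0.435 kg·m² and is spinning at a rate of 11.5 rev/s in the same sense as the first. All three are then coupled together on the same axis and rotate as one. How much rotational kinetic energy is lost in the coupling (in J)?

The coupling torques are internal; angular momentum about the shared axis is conserved.
Taking A's sense as positive: L = (1.590)(10.1) + (1.200)(1.05) + (0.4350)(11.5) = 22.32 kg·m²·rev/s.
Combined I = 1.590 + 1.200 + 0.4350 = 3.225 kg·m².
ω_f = L / I = 22.32 / 3.225 = 6.921 rev/s.
KE_i = ½ΣIω² = 4363 J; KE_f = ½(3.225)(43.49)² = 3050 J.

ΔKE lost ≈ 1310 J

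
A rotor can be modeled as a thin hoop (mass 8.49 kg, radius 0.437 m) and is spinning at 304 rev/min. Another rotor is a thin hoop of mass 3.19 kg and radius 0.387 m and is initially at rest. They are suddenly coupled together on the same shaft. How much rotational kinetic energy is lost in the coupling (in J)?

The coupling torques are internal; angular momentum about the shared axis is conserved.
Moments of inertia: I_A = (8.49)(0.437)² = 1.621 kg·m²; I_B = (3.19)(0.387)² = 0.4778 kg·m².
Taking A's sense as positive: L = (1.621)(304) = 492.9 kg·m²·rpm.
Combined I = 1.621 + 0.4778 = 2.099 kg·m².
ω_f = L / I = 492.9 / 2.099 = 234.8 rpm.
KE_i = ½ΣIω² = 821.6 J; KE_f = ½(2.099)(24.59)² = 634.6 J.

ΔKE lost ≈ 187 J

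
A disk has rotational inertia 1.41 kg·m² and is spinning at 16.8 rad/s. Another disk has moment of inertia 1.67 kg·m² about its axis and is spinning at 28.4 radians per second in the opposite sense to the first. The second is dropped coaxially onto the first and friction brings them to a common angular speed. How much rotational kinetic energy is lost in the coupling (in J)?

ΔKE lost ≈ 781 J

The coupling torques are internal; angular momentum about the shared axis is conserved.
Taking A's sense as positive: L = (1.410)(16.8) − (1.670)(28.4) = -23.74 kg·m²·rad/s.
Combined I = 1.410 + 1.670 = 3.080 kg·m².
ω_f = L / I = -23.74 / 3.080 = -7.708 rad/s.
KE_i = ½ΣIω² = 872.5 J; KE_f = ½(3.080)(7.708)² = 91.49 J.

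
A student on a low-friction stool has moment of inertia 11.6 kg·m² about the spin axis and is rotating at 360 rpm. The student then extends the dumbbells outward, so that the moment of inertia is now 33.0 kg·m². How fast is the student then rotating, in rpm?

Angular momentum about the spin axis is conserved since the torque about it is zero.
ω₂ = I₁ω₁ / I₂ = (11.60)(360 rpm) / (33.00) = 126.5 rpm.

ω₂ ≈ 127 rpm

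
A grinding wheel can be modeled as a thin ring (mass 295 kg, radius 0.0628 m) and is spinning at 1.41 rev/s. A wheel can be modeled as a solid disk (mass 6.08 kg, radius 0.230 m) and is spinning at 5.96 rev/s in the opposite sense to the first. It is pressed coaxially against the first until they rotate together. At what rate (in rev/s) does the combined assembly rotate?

|ω_f| ≈ 0.515 rev/s

The coupling torques are internal; angular momentum about the shared axis is conserved.
Moments of inertia: I_A = (295)(0.0628)² = 1.163 kg·m²; I_B = ½(6.08)(0.230)² = 0.1608 kg·m².
Taking A's sense as positive: L = (1.163)(1.41) − (0.1608)(5.96) = 0.6820 kg·m²·rev/s.
Combined I = 1.163 + 0.1608 = 1.324 kg·m².
ω_f = L / I = 0.6820 / 1.324 = 0.5150 rev/s.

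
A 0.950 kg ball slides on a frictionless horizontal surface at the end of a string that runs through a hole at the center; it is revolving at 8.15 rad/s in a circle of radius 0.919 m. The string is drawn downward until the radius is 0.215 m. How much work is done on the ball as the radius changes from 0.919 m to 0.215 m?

W ≈ 460 J

The constraining force is radial, so m r² ω about the center is conserved.
ω₂ = ω₁ (r₁/r₂)² = (8.15)(0.919/0.215)² = 148.9 rad/s.
W = ΔKE = ½m(v₂² − v₁²) = 460.2 J.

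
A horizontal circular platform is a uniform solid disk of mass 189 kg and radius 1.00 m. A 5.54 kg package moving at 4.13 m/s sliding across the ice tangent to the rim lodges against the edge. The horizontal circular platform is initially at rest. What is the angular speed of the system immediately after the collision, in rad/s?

|ω_f| ≈ 0.229 rad/s

The axle reaction passes through the central axle and exerts no torque about it; angular momentum about the central axle is conserved through the impact.
I_p = ½(189)(1.00)² = 94.50 kg·m². Taking the sense of the package's angular momentum as positive, L_{package} = m v R = (5.54)(4.13)(1.00) = 22.88 kg·m²/s.
L_i = 0 + 22.88 = 22.88 kg·m²/s.
After sticking, I_f = I_p + m R² = 94.50 + (5.54)(1.00)² = 100.0 kg·m².
ω_f = L_i / I_f = 22.88 / 100.0 = 0.2287 rad/s.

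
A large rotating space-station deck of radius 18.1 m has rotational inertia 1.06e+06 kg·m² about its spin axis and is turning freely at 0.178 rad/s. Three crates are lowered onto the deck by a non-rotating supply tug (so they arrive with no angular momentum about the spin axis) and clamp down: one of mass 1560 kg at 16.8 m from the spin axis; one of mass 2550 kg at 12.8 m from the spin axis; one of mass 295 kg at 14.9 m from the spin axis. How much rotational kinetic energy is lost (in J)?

No external torque acts about the spin axis; L_before = L_after.
Added inertia Σmr² = (1560)(16.8)² + (2550)(12.8)² + (295)(14.9)² = 9.236e+05 kg·m²; I_f = 1.060e+06 + 9.236e+05 = 1.984e+06 kg·m².
ω_f = I_p ω_i / I_f = (1.060e+06)(0.178) / 1.984e+06 = 0.09512 rad/s.
KE_i = ½(1.060e+06)(0.1780 rad/s)² = 16790 J; KE_f = ½(1.984e+06)(0.09512)² = 8974 J.

energy lost ≈ 7820 J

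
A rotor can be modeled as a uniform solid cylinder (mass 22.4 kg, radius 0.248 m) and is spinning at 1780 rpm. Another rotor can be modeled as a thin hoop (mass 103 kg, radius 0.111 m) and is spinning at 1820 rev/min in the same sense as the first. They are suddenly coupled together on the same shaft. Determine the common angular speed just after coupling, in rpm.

The coupling torques are internal; angular momentum about the shared axis is conserved.
Moments of inertia: I_A = ½(22.4)(0.248)² = 0.6888 kg·m²; I_B = (103)(0.111)² = 1.269 kg·m².
Taking A's sense as positive: L = (0.6888)(1780) + (1.269)(1820) = 3536 kg·m²·rpm.
Combined I = 0.6888 + 1.269 = 1.958 kg·m².
ω_f = L / I = 3536 / 1.958 = 1806 rpm.

|ω_f| ≈ 1810 rpm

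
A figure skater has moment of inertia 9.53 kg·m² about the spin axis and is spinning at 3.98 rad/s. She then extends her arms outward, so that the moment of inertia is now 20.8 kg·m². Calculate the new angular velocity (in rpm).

ω₂ ≈ 17.4 rpm

With no external torque about the axis, L is conserved: I₁ω₁ = I₂ω₂.
ω₂ = I₁ω₁ / I₂ = (9.530)(3.98 rad/s) / (20.80) = 1.824 rad/s = 17.41 rpm.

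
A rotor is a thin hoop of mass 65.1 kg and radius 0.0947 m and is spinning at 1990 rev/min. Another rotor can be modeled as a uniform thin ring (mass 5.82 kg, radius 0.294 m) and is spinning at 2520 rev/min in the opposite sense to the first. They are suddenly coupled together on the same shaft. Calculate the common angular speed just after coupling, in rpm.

No external torque acts about the common axis, so total angular momentum is conserved.
Moments of inertia: I_A = (65.1)(0.0947)² = 0.5838 kg·m²; I_B = (5.82)(0.294)² = 0.5031 kg·m².
Taking A's sense as positive: L = (0.5838)(1990) − (0.5031)(2520) = -105.9 kg·m²·rpm.
Combined I = 0.5838 + 0.5031 = 1.087 kg·m².
ω_f = L / I = -105.9 / 1.087 = -97.43 rpm.

|ω_f| ≈ 97.4 rpm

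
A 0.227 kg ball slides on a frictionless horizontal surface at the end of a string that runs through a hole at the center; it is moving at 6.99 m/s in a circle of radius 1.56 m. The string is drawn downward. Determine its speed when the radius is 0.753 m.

Central (radial) force ⇒ zero torque about the center ⇒ m v r is constant.
v₂ = v₁ r₁ / r₂ = (6.99)(1.56) / (0.753) = 14.48 m/s.

v₂ ≈ 14.5 m/s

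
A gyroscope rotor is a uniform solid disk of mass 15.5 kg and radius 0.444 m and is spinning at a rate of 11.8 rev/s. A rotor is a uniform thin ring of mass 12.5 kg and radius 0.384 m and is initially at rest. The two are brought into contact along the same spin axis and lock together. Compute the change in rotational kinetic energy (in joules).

No external torque acts about the common axis, so total angular momentum is conserved.
Moments of inertia: I_A = ½(15.5)(0.444)² = 1.528 kg·m²; I_B = (12.5)(0.384)² = 1.843 kg·m².
Taking A's sense as positive: L = (1.528)(11.8) = 18.03 kg·m²·rev/s.
Combined I = 1.528 + 1.843 = 3.371 kg·m².
ω_f = L / I = 18.03 / 3.371 = 5.348 rev/s.
KE_i = ½ΣIω² = 4199 J; KE_f = ½(3.371)(33.60)² = 1903 J.

ΔKE ≈ -2300 J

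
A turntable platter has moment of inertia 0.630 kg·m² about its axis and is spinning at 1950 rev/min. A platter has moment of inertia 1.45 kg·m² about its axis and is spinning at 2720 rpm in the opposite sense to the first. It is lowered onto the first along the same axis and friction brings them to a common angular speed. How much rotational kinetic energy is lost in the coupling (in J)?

ΔKE lost ≈ 52500 J

The coupling torques are internal; angular momentum about the shared axis is conserved.
Taking A's sense as positive: L = (0.6300)(1950) − (1.450)(2720) = -2715 kg·m²·rpm.
Combined I = 0.6300 + 1.450 = 2.080 kg·m².
ω_f = L / I = -2715 / 2.080 = -1306 rpm.
KE_i = ½ΣIω² = 71960 J; KE_f = ½(2.080)(136.7)² = 19440 J.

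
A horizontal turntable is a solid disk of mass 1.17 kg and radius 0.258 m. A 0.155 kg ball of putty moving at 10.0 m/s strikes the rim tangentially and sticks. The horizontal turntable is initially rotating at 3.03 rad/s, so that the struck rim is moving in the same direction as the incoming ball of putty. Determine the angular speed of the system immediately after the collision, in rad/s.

The axle reaction passes through the axle and exerts no torque about it; angular momentum about the axle is conserved through the impact.
I_p = ½(1.17)(0.258)² = 0.03894 kg·m². Taking the sense of the ball of putty's angular momentum as positive, L_{ball} = m v R = (0.155)(10.0)(0.258) = 0.3999 kg·m²/s.
L_i = +I_p ω_p + m v R = +(0.03894)(3.03) + 0.3999 = 0.5179 kg·m²/s.
After sticking, I_f = I_p + m R² = 0.03894 + (0.155)(0.258)² = 0.04926 kg·m².
ω_f = L_i / I_f = 0.5179 / 0.04926 = 10.51 rad/s.

|ω_f| ≈ 10.5 rad/s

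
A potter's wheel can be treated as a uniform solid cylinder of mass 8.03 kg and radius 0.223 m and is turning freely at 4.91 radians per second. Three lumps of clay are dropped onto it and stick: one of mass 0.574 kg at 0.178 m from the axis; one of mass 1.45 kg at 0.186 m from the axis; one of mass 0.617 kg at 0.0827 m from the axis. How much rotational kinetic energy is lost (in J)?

energy lost ≈ 0.642 J

The added mass arrives with no angular momentum about the axis, and any external torque about the axis is negligible, so the system's angular momentum is conserved.
I_p = ½(8.03)(0.223)² = 0.1997 kg·m².
Added inertia Σmr² = (0.574)(0.178)² + (1.45)(0.186)² + (0.617)(0.0827)² = 0.07257 kg·m²; I_f = 0.1997 + 0.07257 = 0.2722 kg·m².
ω_f = I_p ω_i / I_f = (0.1997)(4.91) / 0.2722 = 3.601 rad/s.
KE_i = ½(0.1997)(4.910 rad/s)² = 2.407 J; KE_f = ½(0.2722)(3.601)² = 1.765 J.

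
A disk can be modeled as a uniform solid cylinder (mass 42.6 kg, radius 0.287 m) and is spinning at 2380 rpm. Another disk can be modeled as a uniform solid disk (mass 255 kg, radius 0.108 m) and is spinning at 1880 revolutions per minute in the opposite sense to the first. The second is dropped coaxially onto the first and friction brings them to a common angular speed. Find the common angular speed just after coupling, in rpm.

The coupling torques are internal; angular momentum about the shared axis is conserved.
Moments of inertia: I_A = ½(42.6)(0.287)² = 1.754 kg·m²; I_B = ½(255)(0.108)² = 1.487 kg·m².
Taking A's sense as positive: L = (1.754)(2380) − (1.487)(1880) = 1380 kg·m²·rpm.
Combined I = 1.754 + 1.487 = 3.242 kg·m².
ω_f = L / I = 1380 / 3.242 = 425.6 rpm.

|ω_f| ≈ 426 rpm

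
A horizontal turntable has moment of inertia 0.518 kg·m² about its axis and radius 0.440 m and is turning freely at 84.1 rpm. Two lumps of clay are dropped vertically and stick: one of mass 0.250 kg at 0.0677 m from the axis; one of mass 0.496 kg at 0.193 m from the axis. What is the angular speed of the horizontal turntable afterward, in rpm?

No external torque acts about the axis; L_before = L_after.
Added inertia Σmr² = (0.250)(0.0677)² + (0.496)(0.193)² = 0.01962 kg·m²; I_f = 0.5180 + 0.01962 = 0.5376 kg·m².
ω_f = I_p ω_i / I_f = (0.5180)(84.1) / 0.5376 = 81.03 rpm.

ω_f ≈ 81.0 rpm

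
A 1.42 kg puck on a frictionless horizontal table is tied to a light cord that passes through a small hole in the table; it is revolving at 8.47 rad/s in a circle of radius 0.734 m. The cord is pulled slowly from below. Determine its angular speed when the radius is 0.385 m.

ω₂ ≈ 30.8 rad/s

No torque about the axis ⇒ m r₁² ω₁ = m r₂² ω₂.
ω₂ = ω₁ (r₁/r₂)² = (8.47)(0.734/0.385)² = 30.79 rad/s.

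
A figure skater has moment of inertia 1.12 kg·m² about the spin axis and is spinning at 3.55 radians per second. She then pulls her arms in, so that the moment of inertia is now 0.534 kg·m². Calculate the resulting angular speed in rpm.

ω₂ ≈ 71.1 rpm

No external torque acts about the spin axis, so angular momentum is conserved.
ω₂ = I₁ω₁ / I₂ = (1.120)(3.55 rad/s) / (0.5340) = 7.446 rad/s = 71.10 rpm.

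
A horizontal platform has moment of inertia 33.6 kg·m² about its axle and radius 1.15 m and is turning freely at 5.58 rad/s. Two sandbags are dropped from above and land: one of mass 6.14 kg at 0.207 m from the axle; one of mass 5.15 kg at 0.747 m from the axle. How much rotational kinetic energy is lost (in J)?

No external torque acts about the axle; L_before = L_after.
Added inertia Σmr² = (6.14)(0.207)² + (5.15)(0.747)² = 3.137 kg·m²; I_f = 33.60 + 3.137 = 36.74 kg·m².
ω_f = I_p ω_i / I_f = (33.60)(5.58) / 36.74 = 5.104 rad/s.
KE_i = ½(33.60)(5.580 rad/s)² = 523.1 J; KE_f = ½(36.74)(5.104)² = 478.4 J.

energy lost ≈ 44.7 J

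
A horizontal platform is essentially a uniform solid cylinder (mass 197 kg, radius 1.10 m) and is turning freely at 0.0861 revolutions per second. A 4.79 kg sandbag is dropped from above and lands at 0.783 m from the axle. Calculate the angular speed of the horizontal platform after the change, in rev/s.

No external torque acts about the axle; L_before = L_after.
I_p = ½(197)(1.10)² = 119.2 kg·m².
Added inertia Σmr² = (4.79)(0.783)² = 2.937 kg·m²; I_f = 119.2 + 2.937 = 122.1 kg·m².
ω_f = I_p ω_i / I_f = (119.2)(0.0861) / 122.1 = 0.08403 rev/s.

ω_f ≈ 0.0840 rev/s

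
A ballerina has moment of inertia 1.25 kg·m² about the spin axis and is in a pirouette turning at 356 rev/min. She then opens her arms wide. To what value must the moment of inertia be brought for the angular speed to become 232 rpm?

No external torque acts about the spin axis, so angular momentum is conserved.
I₂ = I₁ω₁ / ω₂ = (1.25)(356) / (232) = 1.918 kg·m².

I₂ ≈ 1.92 kg·m²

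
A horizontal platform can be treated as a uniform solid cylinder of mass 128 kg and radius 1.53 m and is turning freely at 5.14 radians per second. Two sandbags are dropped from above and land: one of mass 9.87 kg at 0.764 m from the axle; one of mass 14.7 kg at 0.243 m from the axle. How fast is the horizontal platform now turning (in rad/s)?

No external torque acts about the axle; L_before = L_after.
I_p = ½(128)(1.53)² = 149.8 kg·m².
Added inertia Σmr² = (9.87)(0.764)² + (14.7)(0.243)² = 6.629 kg·m²; I_f = 149.8 + 6.629 = 156.4 kg·m².
ω_f = I_p ω_i / I_f = (149.8)(5.14) / 156.4 = 4.922 rad/s.

ω_f ≈ 4.92 rad/s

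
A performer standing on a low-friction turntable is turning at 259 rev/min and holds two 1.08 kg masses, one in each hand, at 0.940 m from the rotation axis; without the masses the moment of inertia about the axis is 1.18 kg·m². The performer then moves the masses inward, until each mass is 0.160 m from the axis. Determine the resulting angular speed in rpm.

ω₂ ≈ 648 rpm

No external torque acts about the spin axis, so angular momentum is conserved.
I₁ = 1.18 + 2(1.08)(0.940)² = 3.089 kg·m²; I₂ = 1.18 + 2(1.08)(0.160)² = 1.235 kg·m².
ω₂ = I₁ω₁ / I₂ = (3.089)(259 rpm) / (1.235) = 647.6 rpm.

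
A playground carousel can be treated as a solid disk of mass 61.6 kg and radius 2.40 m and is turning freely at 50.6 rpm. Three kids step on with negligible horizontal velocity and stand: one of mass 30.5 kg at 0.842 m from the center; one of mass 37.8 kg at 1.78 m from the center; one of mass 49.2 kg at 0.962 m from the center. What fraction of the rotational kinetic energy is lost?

No external torque acts about the center; L_before = L_after.
I_p = ½(61.6)(2.40)² = 177.4 kg·m².
Added inertia Σmr² = (30.5)(0.842)² + (37.8)(1.78)² + (49.2)(0.962)² = 186.9 kg·m²; I_f = 177.4 + 186.9 = 364.3 kg·m².
ω_f = I_p ω_i / I_f = (177.4)(50.6) / 364.3 = 24.64 rpm.
KE_i = ½(177.4)(5.299 rad/s)² = 2491 J; KE_f = ½(364.3)(2.580)² = 1213 J.
Fraction lost = 0.5131.

fraction ≈ 0.513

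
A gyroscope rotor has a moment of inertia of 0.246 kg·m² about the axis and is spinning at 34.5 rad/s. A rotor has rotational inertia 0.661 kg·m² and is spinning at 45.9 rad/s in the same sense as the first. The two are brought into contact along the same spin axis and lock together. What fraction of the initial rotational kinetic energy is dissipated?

fraction ≈ 0.0138

No external torque acts about the common axis, so total angular momentum is conserved.
Taking A's sense as positive: L = (0.2460)(34.5) + (0.6610)(45.9) = 38.83 kg·m²·rad/s.
Combined I = 0.2460 + 0.6610 = 0.9070 kg·m².
ω_f = L / I = 38.83 / 0.9070 = 42.81 rad/s.
KE_i = ½ΣIω² = 842.7 J; KE_f = ½(0.9070)(42.81)² = 831.1 J.
Fraction dissipated = (KE_i − KE_f)/KE_i = 0.01382.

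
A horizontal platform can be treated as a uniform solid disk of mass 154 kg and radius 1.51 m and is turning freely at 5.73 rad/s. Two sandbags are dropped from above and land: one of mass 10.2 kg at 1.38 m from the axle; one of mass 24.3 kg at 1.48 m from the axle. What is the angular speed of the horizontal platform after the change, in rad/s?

No external torque acts about the axle; L_before = L_after.
I_p = ½(154)(1.51)² = 175.6 kg·m².
Added inertia Σmr² = (10.2)(1.38)² + (24.3)(1.48)² = 72.65 kg·m²; I_f = 175.6 + 72.65 = 248.2 kg·m².
ω_f = I_p ω_i / I_f = (175.6)(5.73) / 248.2 = 4.053 rad/s.

ω_f ≈ 4.05 rad/s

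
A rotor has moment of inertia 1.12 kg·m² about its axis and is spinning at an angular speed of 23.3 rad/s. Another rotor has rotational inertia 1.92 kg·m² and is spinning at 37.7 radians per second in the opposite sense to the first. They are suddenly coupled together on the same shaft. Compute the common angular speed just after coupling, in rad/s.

|ω_f| ≈ 15.2 rad/s

The coupling torques are internal; angular momentum about the shared axis is conserved.
Taking A's sense as positive: L = (1.120)(23.3) − (1.920)(37.7) = -46.29 kg·m²·rad/s.
Combined I = 1.120 + 1.920 = 3.040 kg·m².
ω_f = L / I = -46.29 / 3.040 = -15.23 rad/s.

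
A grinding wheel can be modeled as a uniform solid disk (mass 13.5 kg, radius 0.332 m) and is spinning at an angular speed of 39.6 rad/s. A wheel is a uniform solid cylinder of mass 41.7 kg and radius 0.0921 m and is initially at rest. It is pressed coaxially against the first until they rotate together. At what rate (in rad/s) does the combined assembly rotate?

The coupling torques are internal; angular momentum about the shared axis is conserved.
Moments of inertia: I_A = ½(13.5)(0.332)² = 0.7440 kg·m²; I_B = ½(41.7)(0.0921)² = 0.1769 kg·m².
Taking A's sense as positive: L = (0.7440)(39.6) = 29.46 kg·m²·rad/s.
Combined I = 0.7440 + 0.1769 = 0.9209 kg·m².
ω_f = L / I = 29.46 / 0.9209 = 31.99 rad/s.

|ω_f| ≈ 32.0 rad/s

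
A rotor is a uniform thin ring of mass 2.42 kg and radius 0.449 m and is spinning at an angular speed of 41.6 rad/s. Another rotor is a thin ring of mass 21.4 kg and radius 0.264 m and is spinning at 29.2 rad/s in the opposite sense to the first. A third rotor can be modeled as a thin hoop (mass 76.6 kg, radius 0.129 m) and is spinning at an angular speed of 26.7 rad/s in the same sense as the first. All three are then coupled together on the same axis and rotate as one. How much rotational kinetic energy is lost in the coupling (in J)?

ΔKE lost ≈ 1490 J

No external torque acts about the common axis, so total angular momentum is conserved.
Moments of inertia: I_A = (2.42)(0.449)² = 0.4879 kg·m²; I_B = (21.4)(0.264)² = 1.491 kg·m²; I_C = (76.6)(0.129)² = 1.275 kg·m².
Taking A's sense as positive: L = (0.4879)(41.6) − (1.491)(29.2) + (1.275)(26.7) = 10.78 kg·m²·rad/s.
Combined I = 0.4879 + 1.491 + 1.275 = 3.254 kg·m².
ω_f = L / I = 10.78 / 3.254 = 3.312 rad/s.
KE_i = ½ΣIω² = 1512 J; KE_f = ½(3.254)(3.312)² = 17.85 J.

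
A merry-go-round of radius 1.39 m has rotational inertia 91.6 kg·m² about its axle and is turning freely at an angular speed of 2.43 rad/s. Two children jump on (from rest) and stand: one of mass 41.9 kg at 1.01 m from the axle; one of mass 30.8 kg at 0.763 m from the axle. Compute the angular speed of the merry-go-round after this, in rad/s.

The added mass arrives with no angular momentum about the axle, and any external torque about the axle is negligible, so the system's angular momentum is conserved.
Added inertia Σmr² = (41.9)(1.01)² + (30.8)(0.763)² = 60.67 kg·m²; I_f = 91.60 + 60.67 = 152.3 kg·m².
ω_f = I_p ω_i / I_f = (91.60)(2.43) / 152.3 = 1.462 rad/s.

ω_f ≈ 1.46 rad/s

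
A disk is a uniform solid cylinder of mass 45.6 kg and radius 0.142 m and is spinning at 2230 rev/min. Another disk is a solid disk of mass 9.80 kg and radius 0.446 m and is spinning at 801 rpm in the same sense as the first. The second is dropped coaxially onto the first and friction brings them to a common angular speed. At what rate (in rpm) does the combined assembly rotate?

No external torque acts about the common axis, so total angular momentum is conserved.
Moments of inertia: I_A = ½(45.6)(0.142)² = 0.4597 kg·m²; I_B = ½(9.80)(0.446)² = 0.9747 kg·m².
Taking A's sense as positive: L = (0.4597)(2230) + (0.9747)(801) = 1806 kg·m²·rpm.
Combined I = 0.4597 + 0.9747 = 1.434 kg·m².
ω_f = L / I = 1806 / 1.434 = 1259 rpm.

|ω_f| ≈ 1260 rpm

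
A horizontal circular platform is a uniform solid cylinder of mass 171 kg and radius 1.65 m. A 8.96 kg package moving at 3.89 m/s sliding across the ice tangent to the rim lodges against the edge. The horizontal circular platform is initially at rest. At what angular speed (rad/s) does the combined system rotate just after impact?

About the central axle the impulsive forces during the collision are internal, so angular momentum about that axis is conserved.
I_p = ½(171)(1.65)² = 232.8 kg·m². Taking the sense of the package's angular momentum as positive, L_{package} = m v R = (8.96)(3.89)(1.65) = 57.51 kg·m²/s.
L_i = 0 + 57.51 = 57.51 kg·m²/s.
After sticking, I_f = I_p + m R² = 232.8 + (8.96)(1.65)² = 257.2 kg·m².
ω_f = L_i / I_f = 57.51 / 257.2 = 0.2236 rad/s.

|ω_f| ≈ 0.224 rad/s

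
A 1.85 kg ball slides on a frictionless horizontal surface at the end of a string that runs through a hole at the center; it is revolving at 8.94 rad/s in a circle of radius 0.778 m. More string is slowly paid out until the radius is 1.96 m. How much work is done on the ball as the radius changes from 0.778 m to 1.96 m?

W ≈ -37.7 J

No torque about the axis ⇒ m r₁² ω₁ = m r₂² ω₂.
ω₂ = ω₁ (r₁/r₂)² = (8.94)(0.778/1.96)² = 1.409 rad/s.
W = ΔKE = ½m(v₂² − v₁²) = -37.70 J.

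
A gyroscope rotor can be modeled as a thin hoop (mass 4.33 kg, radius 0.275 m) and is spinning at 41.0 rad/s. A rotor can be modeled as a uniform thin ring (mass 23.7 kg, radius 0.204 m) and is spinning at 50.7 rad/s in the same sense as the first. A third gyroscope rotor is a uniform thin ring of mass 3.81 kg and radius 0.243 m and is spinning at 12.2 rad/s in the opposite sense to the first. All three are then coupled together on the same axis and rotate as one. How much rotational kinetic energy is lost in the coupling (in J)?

ΔKE lost ≈ 363 J

No external torque acts about the common axis, so total angular momentum is conserved.
Moments of inertia: I_A = (4.33)(0.275)² = 0.3275 kg·m²; I_B = (23.7)(0.204)² = 0.9863 kg·m²; I_C = (3.81)(0.243)² = 0.2250 kg·m².
Taking A's sense as positive: L = (0.3275)(41.0) + (0.9863)(50.7) − (0.2250)(12.2) = 60.69 kg·m²·rad/s.
Combined I = 0.3275 + 0.9863 + 0.2250 = 1.539 kg·m².
ω_f = L / I = 60.69 / 1.539 = 39.44 rad/s.
KE_i = ½ΣIω² = 1560 J; KE_f = ½(1.539)(39.44)² = 1197 J.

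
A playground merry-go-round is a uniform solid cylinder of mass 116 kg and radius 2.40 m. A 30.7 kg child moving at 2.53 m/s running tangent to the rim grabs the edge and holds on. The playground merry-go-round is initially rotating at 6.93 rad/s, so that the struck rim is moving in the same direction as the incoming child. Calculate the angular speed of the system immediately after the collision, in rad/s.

About the axle the impulsive forces during the collision are internal, so angular momentum about that axis is conserved.
I_p = ½(116)(2.40)² = 334.1 kg·m². Taking the sense of the child's angular momentum as positive, L_{child} = m v R = (30.7)(2.53)(2.40) = 186.4 kg·m²/s.
L_i = +I_p ω_p + m v R = +(334.1)(6.93) + 186.4 = 2502 kg·m²/s.
After sticking, I_f = I_p + m R² = 334.1 + (30.7)(2.40)² = 510.9 kg·m².
ω_f = L_i / I_f = 2502 / 510.9 = 4.896 rad/s.

|ω_f| ≈ 4.90 rad/s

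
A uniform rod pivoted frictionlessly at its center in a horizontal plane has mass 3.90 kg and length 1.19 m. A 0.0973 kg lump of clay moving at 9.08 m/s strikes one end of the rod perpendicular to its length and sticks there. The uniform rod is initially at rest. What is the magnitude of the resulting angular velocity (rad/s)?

|ω_f| ≈ 1.06 rad/s

The axle reaction passes through the pivot and exerts no torque about it; angular momentum about the pivot is conserved through the impact.
I_p = (1/12)(3.90)(1.19)² = 0.4602 kg·m². Taking the sense of the lump of clay's angular momentum as positive, L_{lump} = m v R = (0.0973)(9.08)(1.19/2) = 0.5257 kg·m²/s.
L_i = 0 + 0.5257 = 0.5257 kg·m²/s.
After sticking, I_f = I_p + m R² = 0.4602 + (0.0973)(1.19/2)² = 0.4947 kg·m².
ω_f = L_i / I_f = 0.5257 / 0.4947 = 1.063 rad/s.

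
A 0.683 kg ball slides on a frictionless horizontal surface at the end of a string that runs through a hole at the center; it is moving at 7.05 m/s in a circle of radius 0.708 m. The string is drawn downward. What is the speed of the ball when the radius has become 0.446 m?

v₂ ≈ 11.2 m/s

The only horizontal force on the mass is along the cord (radial), so it exerts no torque about the hole and angular momentum m v r is conserved.
v₂ = v₁ r₁ / r₂ = (7.05)(0.708) / (0.446) = 11.19 m/s.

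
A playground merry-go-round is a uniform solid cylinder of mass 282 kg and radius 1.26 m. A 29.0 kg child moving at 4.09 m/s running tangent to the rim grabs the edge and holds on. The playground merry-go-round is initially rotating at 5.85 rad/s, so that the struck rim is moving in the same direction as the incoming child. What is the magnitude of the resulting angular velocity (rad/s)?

|ω_f| ≈ 5.41 rad/s

The axle reaction passes through the axle and exerts no torque about it; angular momentum about the axle is conserved through the impact.
I_p = ½(282)(1.26)² = 223.9 kg·m². Taking the sense of the child's angular momentum as positive, L_{child} = m v R = (29.0)(4.09)(1.26) = 149.4 kg·m²/s.
L_i = +I_p ω_p + m v R = +(223.9)(5.85) + 149.4 = 1459 kg·m²/s.
After sticking, I_f = I_p + m R² = 223.9 + (29.0)(1.26)² = 269.9 kg·m².
ω_f = L_i / I_f = 1459 / 269.9 = 5.406 rad/s.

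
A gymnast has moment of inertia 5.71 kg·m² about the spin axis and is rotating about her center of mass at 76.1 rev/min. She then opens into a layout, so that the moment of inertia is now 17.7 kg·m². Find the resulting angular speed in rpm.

ω₂ ≈ 24.5 rpm

With no external torque about the axis, L is conserved: I₁ω₁ = I₂ω₂.
ω₂ = I₁ω₁ / I₂ = (5.710)(76.1 rpm) / (17.70) = 24.55 rpm.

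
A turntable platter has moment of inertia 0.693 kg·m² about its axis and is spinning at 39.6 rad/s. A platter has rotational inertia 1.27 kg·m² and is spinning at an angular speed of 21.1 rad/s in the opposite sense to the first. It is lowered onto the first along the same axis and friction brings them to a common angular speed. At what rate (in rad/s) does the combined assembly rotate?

No external torque acts about the common axis, so total angular momentum is conserved.
Taking A's sense as positive: L = (0.6930)(39.6) − (1.270)(21.1) = 0.6458 kg·m²·rad/s.
Combined I = 0.6930 + 1.270 = 1.963 kg·m².
ω_f = L / I = 0.6458 / 1.963 = 0.3290 rad/s.

|ω_f| ≈ 0.329 rad/s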